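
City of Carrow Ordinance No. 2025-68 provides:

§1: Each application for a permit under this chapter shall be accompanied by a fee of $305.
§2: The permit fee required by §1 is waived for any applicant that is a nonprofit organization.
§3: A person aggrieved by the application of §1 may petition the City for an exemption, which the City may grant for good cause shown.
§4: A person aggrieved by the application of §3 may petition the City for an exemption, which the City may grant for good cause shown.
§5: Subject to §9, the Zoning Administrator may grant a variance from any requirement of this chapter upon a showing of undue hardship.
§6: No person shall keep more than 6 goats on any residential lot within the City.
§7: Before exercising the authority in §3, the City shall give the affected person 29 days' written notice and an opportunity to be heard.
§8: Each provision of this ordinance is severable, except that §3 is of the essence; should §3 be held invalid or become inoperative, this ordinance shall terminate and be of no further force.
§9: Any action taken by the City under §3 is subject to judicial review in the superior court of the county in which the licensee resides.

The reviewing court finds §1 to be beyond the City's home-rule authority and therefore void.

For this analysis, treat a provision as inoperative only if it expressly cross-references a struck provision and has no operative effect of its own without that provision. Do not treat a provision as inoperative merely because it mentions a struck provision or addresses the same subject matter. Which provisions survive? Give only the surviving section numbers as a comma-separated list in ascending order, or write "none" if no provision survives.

§1 is struck. The whole of §2 is the nonprofit waiver of the permit fee, defined by reference to §1, so §2 cannot stand once §1 is removed. §3 merely fixes the exemption procedure for §1; with §1 gone it has nothing to operate on and falls away. §4 operates only by reference to §3, so it falls with §3. §7 has no operative effect of its own apart from §3 and is therefore inoperative. §9 has no operative effect of its own apart from §3 and is therefore inoperative. §8 makes §3 an essential term, and §3 has been rendered inoperative by the cascade; under §8, the entire ordinance is therefore void. No provision of the ordinance survives.

none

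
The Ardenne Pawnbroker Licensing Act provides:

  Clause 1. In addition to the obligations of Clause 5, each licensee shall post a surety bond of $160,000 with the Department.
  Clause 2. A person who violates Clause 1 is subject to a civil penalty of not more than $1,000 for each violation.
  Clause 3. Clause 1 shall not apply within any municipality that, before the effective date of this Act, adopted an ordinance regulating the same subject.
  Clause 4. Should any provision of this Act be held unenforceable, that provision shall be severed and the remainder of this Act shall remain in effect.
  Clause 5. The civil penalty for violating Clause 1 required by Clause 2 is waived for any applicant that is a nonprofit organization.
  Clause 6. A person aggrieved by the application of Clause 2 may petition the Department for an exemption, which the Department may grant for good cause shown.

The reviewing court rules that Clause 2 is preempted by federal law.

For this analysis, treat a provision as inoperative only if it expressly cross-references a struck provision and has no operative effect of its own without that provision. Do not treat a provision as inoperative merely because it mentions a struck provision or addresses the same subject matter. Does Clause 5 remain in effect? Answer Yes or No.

No

Clause 2 is struck. Clause 5 does nothing except set the nonprofit waiver of the civil penalty for violating Clause 1 by reference to Clause 2; with Clause 2 gone it has no independent effect and is inoperative. Clause 6 merely fixes the exemption procedure for Clause 2; with Clause 2 gone it has nothing to operate on and falls away. Clause 1 mentions Clause 5 but its own obligation stands independently of Clause 5, so Clause 1 is not affected. Under the severability clause in Clause 4, the remaining provisions continue in force. Clause 1, Clause 3, and Clause 4 remain in effect. Clause 5 is among the inoperative provisions, so the answer is no.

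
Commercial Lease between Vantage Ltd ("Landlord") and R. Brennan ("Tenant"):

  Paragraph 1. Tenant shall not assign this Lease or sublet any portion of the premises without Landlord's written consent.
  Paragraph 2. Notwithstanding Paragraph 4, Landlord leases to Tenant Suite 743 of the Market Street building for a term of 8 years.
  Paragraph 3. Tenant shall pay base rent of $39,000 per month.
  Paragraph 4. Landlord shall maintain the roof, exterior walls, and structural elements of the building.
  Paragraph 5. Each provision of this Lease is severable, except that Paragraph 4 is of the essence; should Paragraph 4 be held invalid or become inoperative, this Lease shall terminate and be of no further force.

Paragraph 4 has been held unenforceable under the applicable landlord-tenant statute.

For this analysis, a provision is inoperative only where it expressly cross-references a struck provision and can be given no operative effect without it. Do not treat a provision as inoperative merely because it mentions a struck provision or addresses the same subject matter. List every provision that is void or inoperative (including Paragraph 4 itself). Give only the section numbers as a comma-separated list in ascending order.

1, 2, 3, 4, 5

Paragraph 4 is struck. No other provision's operative terms depend on Paragraph 4. Paragraph 5 makes Paragraph 4 an essential term, and Paragraph 4 is the provision held invalid; under Paragraph 5, the entire Lease is therefore void. No provision of the Lease survives.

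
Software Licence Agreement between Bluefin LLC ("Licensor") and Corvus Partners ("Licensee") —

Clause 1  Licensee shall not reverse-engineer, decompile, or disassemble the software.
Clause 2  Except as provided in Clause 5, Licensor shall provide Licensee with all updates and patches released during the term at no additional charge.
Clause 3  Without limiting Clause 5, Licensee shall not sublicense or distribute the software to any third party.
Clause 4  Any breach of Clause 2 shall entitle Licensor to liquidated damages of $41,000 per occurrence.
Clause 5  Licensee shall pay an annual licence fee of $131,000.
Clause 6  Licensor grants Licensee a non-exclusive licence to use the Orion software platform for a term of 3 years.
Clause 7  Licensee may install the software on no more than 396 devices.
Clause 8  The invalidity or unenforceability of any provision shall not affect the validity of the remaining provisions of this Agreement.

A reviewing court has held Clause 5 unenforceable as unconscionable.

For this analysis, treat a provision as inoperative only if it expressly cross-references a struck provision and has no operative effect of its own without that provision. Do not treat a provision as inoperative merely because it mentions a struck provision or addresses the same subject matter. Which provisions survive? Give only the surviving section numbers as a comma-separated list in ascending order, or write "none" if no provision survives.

1, 2, 3, 4, 6, 7, 8

Clause 5 is struck. Although Clause 3 refers to Clause 5, its operative terms do not depend on Clause 5, so it remains in effect. Clause 2 mentions Clause 5 but its own obligation stands independently of Clause 5, so Clause 2 is not affected. Nothing else in the Agreement is defined by reference to Clause 5. Under the severability clause in Clause 8, the remaining provisions continue in force. The provisions still in force are Clause 1, Clause 2, Clause 3, Clause 4, Clause 6, Clause 7, and Clause 8.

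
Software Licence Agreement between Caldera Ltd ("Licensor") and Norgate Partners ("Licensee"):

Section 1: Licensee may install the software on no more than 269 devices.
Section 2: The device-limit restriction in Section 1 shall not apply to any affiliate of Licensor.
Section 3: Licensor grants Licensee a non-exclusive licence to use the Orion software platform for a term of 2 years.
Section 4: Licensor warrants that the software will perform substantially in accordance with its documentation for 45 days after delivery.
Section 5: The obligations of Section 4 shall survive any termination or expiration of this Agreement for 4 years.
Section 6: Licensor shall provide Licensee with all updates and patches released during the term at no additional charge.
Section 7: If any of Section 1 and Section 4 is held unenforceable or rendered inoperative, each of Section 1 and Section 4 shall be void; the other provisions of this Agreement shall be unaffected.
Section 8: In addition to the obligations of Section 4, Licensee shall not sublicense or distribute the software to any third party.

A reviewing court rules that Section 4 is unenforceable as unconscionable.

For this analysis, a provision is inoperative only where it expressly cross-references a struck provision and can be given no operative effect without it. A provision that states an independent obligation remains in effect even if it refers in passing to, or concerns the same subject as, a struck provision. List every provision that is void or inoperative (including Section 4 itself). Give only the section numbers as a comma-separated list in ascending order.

1, 2, 4, 5

Section 4 is struck. Section 5 has no operative effect of its own apart from Section 4 and is therefore inoperative. Section 8 mentions Section 4 but its own obligation stands independently of Section 4, so Section 8 is not affected. Section 7 declares Section 1 and Section 4 mutually dependent; since one of them has fallen, all of them are of no effect. That brings down Section 1 as well. Section 2 in turn depends solely on a provision now struck and likewise falls. The remainder continues in force under Section 7. That leaves Section 3, Section 6, Section 7, and Section 8 in effect.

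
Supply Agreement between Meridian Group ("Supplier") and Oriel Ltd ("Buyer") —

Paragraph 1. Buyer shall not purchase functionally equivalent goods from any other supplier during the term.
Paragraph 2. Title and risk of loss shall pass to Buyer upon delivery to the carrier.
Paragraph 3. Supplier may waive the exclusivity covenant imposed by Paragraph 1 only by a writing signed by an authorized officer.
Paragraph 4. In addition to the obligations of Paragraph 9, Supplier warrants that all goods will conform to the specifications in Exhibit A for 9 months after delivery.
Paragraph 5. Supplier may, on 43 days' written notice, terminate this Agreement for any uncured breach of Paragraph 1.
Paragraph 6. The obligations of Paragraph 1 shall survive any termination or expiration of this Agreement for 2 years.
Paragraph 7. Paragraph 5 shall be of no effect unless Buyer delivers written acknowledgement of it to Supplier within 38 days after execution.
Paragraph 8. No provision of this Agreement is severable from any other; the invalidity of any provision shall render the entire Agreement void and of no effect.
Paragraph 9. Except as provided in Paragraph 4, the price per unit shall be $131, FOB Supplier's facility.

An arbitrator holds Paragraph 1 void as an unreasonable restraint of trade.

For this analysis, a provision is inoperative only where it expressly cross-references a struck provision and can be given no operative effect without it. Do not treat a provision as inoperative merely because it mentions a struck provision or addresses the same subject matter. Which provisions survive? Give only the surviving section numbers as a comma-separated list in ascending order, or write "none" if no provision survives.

none

Paragraph 1 is struck. Paragraph 3 has no operative effect of its own apart from Paragraph 1 and is therefore inoperative. Paragraph 5 merely fixes the termination right for breach of Paragraph 1; with Paragraph 1 gone it has nothing to operate on and falls away. Paragraph 6 operates only by reference to Paragraph 1, so it falls with Paragraph 1. Paragraph 7 has no operative effect of its own apart from Paragraph 5 and is therefore inoperative. Paragraph 8 provides that the Agreement is not severable, so the invalidity of any one provision voids the entire Agreement. No provision of the Agreement survives.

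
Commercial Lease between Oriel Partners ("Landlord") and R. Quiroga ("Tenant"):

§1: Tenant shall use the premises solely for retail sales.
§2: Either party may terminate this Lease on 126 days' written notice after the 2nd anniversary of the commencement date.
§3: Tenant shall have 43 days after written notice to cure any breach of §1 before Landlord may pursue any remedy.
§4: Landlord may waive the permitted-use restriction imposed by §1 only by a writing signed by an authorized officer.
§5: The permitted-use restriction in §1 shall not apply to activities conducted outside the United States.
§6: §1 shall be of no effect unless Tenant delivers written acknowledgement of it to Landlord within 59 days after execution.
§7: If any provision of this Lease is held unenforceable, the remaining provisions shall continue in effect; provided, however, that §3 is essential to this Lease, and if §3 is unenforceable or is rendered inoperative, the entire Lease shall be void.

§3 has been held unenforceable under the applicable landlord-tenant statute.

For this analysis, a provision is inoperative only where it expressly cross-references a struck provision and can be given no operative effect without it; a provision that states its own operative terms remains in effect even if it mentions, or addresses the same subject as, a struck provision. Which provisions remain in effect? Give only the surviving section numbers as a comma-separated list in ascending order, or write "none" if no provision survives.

§3 is struck. Nothing else in the Lease is defined by reference to §3. §7 makes §3 an essential term, and §3 is the provision held invalid; under §7, the entire Lease is therefore void. No provision of the Lease survives.

none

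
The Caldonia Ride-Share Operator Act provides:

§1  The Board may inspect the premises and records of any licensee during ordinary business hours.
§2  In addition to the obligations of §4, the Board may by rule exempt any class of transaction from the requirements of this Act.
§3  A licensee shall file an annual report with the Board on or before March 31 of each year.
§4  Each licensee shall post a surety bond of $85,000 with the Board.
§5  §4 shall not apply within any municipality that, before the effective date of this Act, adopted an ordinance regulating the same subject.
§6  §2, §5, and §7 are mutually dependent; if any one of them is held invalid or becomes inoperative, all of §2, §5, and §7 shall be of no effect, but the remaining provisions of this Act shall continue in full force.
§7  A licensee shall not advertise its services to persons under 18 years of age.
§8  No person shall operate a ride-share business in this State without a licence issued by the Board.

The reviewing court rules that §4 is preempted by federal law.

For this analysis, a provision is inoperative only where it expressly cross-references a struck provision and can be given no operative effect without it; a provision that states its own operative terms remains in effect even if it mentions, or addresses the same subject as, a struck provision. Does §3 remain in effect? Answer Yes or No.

Yes

§4 is struck. §5 merely fixes the local-preemption carve-out from §4; with §4 gone it has nothing to operate on and falls away. §6 declares §2, §5, and §7 mutually dependent; since one of them has fallen, all of them are of no effect. That brings down §2 and §7 as well. The remainder continues in force under §6. That leaves §1, §3, §6, and §8 in effect. §3 is among the surviving provisions, so the answer is yes.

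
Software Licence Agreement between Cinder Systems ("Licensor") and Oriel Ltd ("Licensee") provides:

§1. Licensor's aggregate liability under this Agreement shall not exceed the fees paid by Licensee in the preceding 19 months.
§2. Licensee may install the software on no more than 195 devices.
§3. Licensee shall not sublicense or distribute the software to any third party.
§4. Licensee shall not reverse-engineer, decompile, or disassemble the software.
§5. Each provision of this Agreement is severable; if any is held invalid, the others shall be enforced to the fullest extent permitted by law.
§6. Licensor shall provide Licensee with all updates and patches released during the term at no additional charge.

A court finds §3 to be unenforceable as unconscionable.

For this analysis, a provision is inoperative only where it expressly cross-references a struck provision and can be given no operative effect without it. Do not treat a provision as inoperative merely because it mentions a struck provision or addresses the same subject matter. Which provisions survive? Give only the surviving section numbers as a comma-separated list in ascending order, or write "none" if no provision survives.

1, 2, 4, 5, 6

§3 is struck. Nothing else in the Agreement is defined by reference to §3. §5 is a severability clause and preserves every provision that can still be given independent effect. That leaves §1, §2, §4, §5, and §6 in effect.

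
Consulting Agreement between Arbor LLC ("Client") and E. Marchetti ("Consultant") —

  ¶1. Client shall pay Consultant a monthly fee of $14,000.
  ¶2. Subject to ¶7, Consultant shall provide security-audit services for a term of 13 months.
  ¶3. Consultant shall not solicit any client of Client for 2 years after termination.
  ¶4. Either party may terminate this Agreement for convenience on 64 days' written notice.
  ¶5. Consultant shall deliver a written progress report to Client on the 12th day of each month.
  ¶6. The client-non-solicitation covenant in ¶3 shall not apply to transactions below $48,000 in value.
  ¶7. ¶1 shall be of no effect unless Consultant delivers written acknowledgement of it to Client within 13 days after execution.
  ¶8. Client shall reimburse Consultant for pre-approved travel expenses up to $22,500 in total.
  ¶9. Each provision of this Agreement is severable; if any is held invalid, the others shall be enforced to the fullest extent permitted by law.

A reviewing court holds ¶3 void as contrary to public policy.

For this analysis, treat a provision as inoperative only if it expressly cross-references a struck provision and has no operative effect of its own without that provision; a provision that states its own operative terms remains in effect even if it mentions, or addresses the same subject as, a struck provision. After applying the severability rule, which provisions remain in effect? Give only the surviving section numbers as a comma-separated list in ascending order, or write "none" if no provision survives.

¶3 is struck. ¶6 operates only by reference to ¶3, so it falls with ¶3. Under the severability clause in ¶9, the remaining provisions continue in force. ¶1, ¶2, ¶4, ¶5, ¶7, ¶8, and ¶9 remain in effect.

1, 2, 4, 5, 7, 8, 9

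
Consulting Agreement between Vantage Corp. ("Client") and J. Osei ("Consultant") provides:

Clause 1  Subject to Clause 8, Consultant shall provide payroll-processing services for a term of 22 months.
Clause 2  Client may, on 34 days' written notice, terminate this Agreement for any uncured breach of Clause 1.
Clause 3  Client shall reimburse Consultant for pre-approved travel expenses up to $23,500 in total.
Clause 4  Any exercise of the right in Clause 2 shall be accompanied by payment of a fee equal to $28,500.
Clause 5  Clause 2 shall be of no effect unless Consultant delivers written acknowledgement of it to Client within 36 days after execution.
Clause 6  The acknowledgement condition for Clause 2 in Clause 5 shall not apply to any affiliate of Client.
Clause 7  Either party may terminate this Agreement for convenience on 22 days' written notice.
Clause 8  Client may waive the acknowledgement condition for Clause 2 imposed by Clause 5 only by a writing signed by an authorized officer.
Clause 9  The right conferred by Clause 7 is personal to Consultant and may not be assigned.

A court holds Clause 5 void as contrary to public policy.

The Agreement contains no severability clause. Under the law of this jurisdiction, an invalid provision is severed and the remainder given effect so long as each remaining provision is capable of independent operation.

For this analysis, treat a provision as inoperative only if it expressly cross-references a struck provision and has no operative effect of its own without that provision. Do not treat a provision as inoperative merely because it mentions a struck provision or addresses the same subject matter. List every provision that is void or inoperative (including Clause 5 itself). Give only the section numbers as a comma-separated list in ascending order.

5, 6, 8

Clause 5 is struck. The whole of Clause 6 is the carve-out from the acknowledgement condition for Clause 2, defined by reference to Clause 5, so Clause 6 cannot stand once Clause 5 is removed. The only function of Clause 8 is the waiver condition for Clause 5, so it cannot stand once Clause 5 is removed. Although Clause 1 refers to Clause 8, its operative terms do not depend on Clause 8, so it remains in effect. Under the stated default rule, only provisions that cannot operate independently fall away; the rest are enforced. That leaves Clause 1, Clause 2, Clause 3, Clause 4, Clause 7, and Clause 9 in effect.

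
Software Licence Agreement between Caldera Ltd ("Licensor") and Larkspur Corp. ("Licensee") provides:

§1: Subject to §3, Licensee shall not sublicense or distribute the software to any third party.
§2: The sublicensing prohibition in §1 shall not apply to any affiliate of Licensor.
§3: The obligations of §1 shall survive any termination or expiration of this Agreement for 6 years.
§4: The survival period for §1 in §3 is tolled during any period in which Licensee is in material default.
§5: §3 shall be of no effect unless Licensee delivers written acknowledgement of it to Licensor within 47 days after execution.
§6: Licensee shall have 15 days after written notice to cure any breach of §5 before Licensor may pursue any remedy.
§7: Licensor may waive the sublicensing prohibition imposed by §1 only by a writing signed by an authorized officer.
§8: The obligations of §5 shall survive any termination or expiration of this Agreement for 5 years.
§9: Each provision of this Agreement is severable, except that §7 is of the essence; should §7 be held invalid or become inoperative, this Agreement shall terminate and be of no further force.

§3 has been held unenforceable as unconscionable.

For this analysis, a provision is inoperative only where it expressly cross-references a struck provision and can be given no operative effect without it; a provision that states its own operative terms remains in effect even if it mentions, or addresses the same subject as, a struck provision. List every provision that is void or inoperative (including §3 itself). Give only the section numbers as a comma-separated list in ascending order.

3, 4, 5, 6, 8

§3 is struck. §4 does nothing except set the tolling of the survival period for §1 by reference to §3; with §3 gone it has no independent effect and is inoperative. The only function of §5 is the acknowledgement condition for §3, so it cannot stand once §3 is removed. §6 merely fixes the cure period for breach of §5; with §5 gone it has nothing to operate on and falls away. §8 merely fixes the survival period for §5; with §5 gone it has nothing to operate on and falls away. §1 mentions §3 but its own obligation stands independently of §3, so §1 is not affected. §9 makes §7 an essential term, but §7 is unaffected, so the severability proviso in §9 preserves the remaining provisions. §1, §2, §7, and §9 remain in effect.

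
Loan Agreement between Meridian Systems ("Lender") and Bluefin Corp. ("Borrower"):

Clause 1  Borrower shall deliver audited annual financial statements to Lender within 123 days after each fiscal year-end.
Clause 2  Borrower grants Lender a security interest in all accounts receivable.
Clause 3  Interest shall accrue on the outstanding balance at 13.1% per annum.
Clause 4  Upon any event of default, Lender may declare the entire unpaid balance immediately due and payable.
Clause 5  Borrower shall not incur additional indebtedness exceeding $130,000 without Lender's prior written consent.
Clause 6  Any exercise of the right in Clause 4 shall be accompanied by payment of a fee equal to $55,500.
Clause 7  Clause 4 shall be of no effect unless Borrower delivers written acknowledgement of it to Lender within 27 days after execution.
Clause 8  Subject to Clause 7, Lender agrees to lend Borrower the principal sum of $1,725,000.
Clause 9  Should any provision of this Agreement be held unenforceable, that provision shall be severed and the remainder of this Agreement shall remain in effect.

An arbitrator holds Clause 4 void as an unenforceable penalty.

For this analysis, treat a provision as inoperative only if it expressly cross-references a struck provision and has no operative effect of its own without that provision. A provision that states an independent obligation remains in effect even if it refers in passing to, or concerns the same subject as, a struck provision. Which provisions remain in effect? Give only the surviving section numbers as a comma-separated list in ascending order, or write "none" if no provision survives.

Clause 4 is struck. Clause 6 merely fixes the exercise fee for Clause 4; with Clause 4 gone it has nothing to operate on and falls away. Clause 7 operates only by reference to Clause 4, so it falls with Clause 4. Clause 8 mentions Clause 7 but its own obligation stands independently of Clause 7, so Clause 8 is not affected. Under the severability clause in Clause 9, the remaining provisions continue in force. The provisions still in force are Clause 1, Clause 2, Clause 3, Clause 5, Clause 8, and Clause 9.

1, 2, 3, 5, 8, 9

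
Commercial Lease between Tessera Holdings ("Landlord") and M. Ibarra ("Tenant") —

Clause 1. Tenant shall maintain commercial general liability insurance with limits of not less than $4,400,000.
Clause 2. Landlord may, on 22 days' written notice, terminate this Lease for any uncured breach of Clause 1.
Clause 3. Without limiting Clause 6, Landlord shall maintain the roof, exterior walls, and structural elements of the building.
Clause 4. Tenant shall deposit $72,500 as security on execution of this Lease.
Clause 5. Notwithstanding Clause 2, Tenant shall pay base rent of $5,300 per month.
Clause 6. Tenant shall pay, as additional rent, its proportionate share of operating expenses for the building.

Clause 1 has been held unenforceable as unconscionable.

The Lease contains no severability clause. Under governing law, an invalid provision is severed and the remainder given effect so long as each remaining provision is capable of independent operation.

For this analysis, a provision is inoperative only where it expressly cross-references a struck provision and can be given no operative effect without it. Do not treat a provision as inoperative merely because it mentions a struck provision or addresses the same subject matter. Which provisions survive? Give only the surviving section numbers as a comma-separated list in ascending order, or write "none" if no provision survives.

Clause 1 is struck. Clause 2 merely fixes the termination right for breach of Clause 1; with Clause 1 gone it has nothing to operate on and falls away. Clause 5 mentions Clause 2 but its own obligation stands independently of Clause 2, so Clause 5 is not affected. With no severability clause, the stated default rule severs what cannot stand and enforces each remaining provision that can operate on its own. Clause 3, Clause 4, Clause 5, and Clause 6 remain in effect.

3, 4, 5, 6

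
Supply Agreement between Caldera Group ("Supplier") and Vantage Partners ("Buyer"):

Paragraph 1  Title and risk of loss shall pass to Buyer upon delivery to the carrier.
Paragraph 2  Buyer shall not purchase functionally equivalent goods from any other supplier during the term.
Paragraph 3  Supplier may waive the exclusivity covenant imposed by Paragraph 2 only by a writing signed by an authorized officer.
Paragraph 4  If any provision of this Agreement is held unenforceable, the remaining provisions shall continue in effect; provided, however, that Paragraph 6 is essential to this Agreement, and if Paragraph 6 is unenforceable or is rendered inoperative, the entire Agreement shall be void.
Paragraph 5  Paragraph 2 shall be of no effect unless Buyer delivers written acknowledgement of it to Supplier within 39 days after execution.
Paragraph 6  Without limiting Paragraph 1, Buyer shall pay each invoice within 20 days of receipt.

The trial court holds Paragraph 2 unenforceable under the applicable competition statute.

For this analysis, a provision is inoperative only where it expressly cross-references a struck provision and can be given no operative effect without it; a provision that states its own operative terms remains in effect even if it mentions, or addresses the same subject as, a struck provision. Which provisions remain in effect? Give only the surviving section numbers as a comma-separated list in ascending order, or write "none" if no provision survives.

Paragraph 2 is struck. Paragraph 3 has no operative effect of its own apart from Paragraph 2 and is therefore inoperative. Paragraph 5 merely fixes the acknowledgement condition for Paragraph 2; with Paragraph 2 gone it has nothing to operate on and falls away. Paragraph 4 makes Paragraph 6 an essential term, but Paragraph 6 is unaffected, so the severability proviso in Paragraph 4 preserves the remaining provisions. Paragraph 1, Paragraph 4, and Paragraph 6 remain in effect.

1, 4, 6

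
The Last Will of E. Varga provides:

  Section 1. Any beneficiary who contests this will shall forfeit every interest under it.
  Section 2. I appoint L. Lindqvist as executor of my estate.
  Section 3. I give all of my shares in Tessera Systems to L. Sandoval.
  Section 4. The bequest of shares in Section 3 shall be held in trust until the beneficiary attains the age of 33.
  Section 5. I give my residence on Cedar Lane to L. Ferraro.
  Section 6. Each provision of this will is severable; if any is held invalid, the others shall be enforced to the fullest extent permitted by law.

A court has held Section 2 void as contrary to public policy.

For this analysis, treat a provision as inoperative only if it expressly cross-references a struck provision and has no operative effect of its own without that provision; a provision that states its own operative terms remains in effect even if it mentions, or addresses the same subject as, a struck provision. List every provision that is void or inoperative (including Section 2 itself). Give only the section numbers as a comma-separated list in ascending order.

2

Section 2 is struck. No other provision's operative terms depend on Section 2. Section 6 is a severability clause and preserves every provision that can still be given independent effect. That leaves Section 1, Section 3, Section 4, Section 5, and Section 6 in effect.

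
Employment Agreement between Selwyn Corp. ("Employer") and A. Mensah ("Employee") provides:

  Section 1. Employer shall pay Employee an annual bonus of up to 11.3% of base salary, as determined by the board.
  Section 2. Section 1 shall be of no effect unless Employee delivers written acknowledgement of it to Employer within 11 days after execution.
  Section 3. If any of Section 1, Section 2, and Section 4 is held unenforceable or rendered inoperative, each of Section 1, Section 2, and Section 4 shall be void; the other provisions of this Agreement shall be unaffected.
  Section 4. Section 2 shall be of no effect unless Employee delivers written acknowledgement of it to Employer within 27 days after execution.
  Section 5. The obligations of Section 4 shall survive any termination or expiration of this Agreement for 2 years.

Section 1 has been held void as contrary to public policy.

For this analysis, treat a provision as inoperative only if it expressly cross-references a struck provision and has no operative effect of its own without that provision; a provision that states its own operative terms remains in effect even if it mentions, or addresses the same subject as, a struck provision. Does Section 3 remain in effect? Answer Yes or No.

Section 1 is struck. Section 2 operates only by reference to Section 1, so it falls with Section 1. Section 4 has no operative effect of its own apart from Section 2 and is therefore inoperative. Section 5 merely fixes the survival period for Section 4; with Section 4 gone it has nothing to operate on and falls away. Section 3 declares Section 1, Section 2, and Section 4 mutually dependent; since one of them has fallen, all of them are of no effect. The remainder continues in force under Section 3. Only Section 3 remains in effect. Section 3 is among the surviving provisions, so the answer is yes.

Yes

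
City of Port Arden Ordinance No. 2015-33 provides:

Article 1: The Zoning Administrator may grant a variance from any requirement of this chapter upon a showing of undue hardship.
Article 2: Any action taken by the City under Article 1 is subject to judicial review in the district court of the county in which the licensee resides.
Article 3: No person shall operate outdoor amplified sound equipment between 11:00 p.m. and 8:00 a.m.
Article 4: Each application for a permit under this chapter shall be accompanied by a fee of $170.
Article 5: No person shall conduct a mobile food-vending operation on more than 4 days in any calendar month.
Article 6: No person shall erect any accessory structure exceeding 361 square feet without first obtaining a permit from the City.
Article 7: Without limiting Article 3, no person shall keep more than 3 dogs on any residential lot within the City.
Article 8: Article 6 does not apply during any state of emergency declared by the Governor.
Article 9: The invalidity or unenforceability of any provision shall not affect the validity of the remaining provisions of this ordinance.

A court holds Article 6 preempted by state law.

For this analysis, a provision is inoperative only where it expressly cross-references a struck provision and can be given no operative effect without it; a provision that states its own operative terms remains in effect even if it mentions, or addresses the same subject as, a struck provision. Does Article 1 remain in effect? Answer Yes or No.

Yes

Article 6 is struck. Article 8 operates only by reference to Article 6, so it falls with Article 6. Under the severability clause in Article 9, the remaining provisions continue in force. The provisions still in force are Article 1, Article 2, Article 3, Article 4, Article 5, Article 7, and Article 9. Article 1 is among the surviving provisions, so the answer is yes.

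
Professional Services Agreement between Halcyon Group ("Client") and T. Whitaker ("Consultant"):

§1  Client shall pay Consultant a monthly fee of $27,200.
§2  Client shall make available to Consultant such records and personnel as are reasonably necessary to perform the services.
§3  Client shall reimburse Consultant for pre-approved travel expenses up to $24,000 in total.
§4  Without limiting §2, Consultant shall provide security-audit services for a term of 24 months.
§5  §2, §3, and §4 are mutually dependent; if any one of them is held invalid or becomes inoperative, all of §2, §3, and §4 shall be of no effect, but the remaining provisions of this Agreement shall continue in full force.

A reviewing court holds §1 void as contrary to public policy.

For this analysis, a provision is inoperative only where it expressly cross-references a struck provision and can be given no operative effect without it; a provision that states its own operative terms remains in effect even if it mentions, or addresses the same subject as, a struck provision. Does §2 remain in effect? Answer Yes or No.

§1 is struck. Nothing else in the Agreement is defined by reference to §1. §5 ties §2, §3, and §4 together, but none of those is affected here; the remaining provisions continue in force under §5. §2, §3, §4, and §5 remain in effect. §2 is among the surviving provisions, so the answer is yes.

Yes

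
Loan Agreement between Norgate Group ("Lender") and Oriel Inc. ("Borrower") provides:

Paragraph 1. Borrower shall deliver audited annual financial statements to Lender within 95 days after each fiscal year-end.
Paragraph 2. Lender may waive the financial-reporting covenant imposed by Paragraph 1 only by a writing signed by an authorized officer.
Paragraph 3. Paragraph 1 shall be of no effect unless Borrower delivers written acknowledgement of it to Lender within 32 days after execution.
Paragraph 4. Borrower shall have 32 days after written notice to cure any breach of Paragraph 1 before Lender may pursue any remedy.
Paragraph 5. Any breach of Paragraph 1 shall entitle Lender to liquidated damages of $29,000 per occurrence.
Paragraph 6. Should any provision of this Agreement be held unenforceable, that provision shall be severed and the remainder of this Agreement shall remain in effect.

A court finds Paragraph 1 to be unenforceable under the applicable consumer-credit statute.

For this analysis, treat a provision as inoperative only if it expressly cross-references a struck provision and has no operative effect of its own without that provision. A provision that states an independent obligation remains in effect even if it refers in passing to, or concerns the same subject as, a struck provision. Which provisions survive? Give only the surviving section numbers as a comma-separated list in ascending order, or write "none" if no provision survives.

Paragraph 1 is struck. The only function of Paragraph 2 is the waiver condition for Paragraph 1, so it cannot stand once Paragraph 1 is removed. Paragraph 3 operates only by reference to Paragraph 1, so it falls with Paragraph 1. Paragraph 4 merely fixes the cure period for breach of Paragraph 1; with Paragraph 1 gone it has nothing to operate on and falls away. Paragraph 5 operates only by reference to Paragraph 1, so it falls with Paragraph 1. Under the severability clause in Paragraph 6, the remaining provisions continue in force. Only Paragraph 6 remains in effect.

6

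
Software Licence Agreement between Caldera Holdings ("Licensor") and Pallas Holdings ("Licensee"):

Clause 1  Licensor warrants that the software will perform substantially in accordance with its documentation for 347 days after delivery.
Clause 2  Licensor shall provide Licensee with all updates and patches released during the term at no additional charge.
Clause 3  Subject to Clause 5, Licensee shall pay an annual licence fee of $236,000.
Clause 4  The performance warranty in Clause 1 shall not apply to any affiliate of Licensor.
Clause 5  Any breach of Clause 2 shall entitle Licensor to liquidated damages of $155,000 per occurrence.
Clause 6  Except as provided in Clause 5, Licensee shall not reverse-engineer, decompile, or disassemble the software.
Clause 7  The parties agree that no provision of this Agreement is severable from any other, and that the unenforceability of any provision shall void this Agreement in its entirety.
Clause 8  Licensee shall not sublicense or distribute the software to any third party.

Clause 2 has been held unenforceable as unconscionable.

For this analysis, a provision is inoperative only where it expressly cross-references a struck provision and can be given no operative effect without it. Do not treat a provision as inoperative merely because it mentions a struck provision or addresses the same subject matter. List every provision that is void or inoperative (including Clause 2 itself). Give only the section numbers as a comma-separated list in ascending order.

1, 2, 3, 4, 5, 6, 7, 8

Clause 2 is struck. Clause 5 has no operative effect of its own apart from Clause 2 and is therefore inoperative. Clause 7 provides that the Agreement is not severable, so the invalidity of any one provision voids the entire Agreement. No provision of the Agreement survives.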